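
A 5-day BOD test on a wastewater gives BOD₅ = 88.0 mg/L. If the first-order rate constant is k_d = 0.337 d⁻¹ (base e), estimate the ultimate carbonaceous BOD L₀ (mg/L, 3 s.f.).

L₀ ≈ 108 mg/L

BOD₅ = L₀(1 − e^(−5k_d)) ⇒ L₀ = BOD₅ / (1 − e^(−5×0.337))
= 88.0 / (1 − 0.1854) = 88.0 / 0.8146 = 108.0 mg/L.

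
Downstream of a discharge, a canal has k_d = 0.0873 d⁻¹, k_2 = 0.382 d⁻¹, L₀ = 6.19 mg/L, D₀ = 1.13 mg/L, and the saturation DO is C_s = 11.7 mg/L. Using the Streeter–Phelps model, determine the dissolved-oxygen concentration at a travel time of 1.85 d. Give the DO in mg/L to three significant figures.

k_d L₀/(k_2−k_d) = 0.0873×6.19/(0.382−0.0873) = 0.5404/0.2947 = 1.834 mg/L.
e^(−k_d t) = e^(−0.0873×1.850) = 0.8509; e^(−k_2 t) = e^(−0.382×1.850) = 0.4933.
D = 1.834 × (0.8509 − 0.4933) + 1.13 × 0.4933 = 0.6557 + 0.5574 = 1.213 mg/L.
DO = C_s − D = 11.7 − 1.213 = 10.49 mg/L.

DO ≈ 10.5 mg/L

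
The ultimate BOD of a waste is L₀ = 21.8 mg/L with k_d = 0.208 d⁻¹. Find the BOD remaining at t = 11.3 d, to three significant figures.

L_t = L₀ e^(−k_d t) = 21.8 × e^(−0.208×11.3) = 21.8 × 0.09533 = 2.078 mg/L.

L ≈ 2.08 mg/L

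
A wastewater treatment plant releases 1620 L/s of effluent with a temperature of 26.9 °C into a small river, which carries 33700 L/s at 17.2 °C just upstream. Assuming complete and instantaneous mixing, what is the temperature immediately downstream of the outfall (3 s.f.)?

17.6 °C

Flow-weighted mixing: C = (Q_r C_r + Q_w C_w)/(Q_r + Q_w)
= (33700×17.2 + 1620×26.9)/(33700 + 1620) = 623200/35320 = 17.64 °C.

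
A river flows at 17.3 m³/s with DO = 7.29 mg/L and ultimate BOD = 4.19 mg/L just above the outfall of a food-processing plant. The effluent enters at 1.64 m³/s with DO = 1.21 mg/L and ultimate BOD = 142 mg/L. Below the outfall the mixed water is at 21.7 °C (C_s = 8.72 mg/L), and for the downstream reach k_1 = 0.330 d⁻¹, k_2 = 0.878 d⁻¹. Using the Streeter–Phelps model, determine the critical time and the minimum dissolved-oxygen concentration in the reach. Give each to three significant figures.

t_c ≈ 1.38 d; minimum DO ≈ 4.87 mg/L

Mixed DO = (17.3×7.29 + 1.64×1.21)/(17.3+1.64) = 128.1/18.94 = 6.764 mg/L.
Mixed L₀ = (17.3×4.19 + 1.64×142)/(18.94) = 305.4/18.94 = 16.12 mg/L.
Initial deficit D₀ = C_s − DO₀ = 8.72 − 6.764 = 1.956 mg/L.
t_c = (1/0.5480) ln[(0.878/0.330)(1 − 1.956×0.5480/(0.330×16.12))] = 1.825 × ln(2.124) = 1.375 d.
D_c = (0.330/0.878) × 16.12 × e^(−0.330×1.375) = 0.3759 × 16.12 × 0.6352 = 3.849 mg/L.
Minimum DO = 8.72 − 3.849 = 4.871 mg/L.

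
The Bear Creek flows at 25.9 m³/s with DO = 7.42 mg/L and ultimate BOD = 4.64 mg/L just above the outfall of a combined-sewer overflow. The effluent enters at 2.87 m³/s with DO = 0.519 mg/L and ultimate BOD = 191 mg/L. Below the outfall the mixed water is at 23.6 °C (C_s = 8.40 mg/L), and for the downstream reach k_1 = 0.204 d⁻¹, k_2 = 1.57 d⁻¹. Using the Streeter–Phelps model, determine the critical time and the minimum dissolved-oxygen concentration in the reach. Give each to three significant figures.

Mixed DO = (25.9×7.42 + 2.87×0.519)/(25.9+2.87) = 193.7/28.77 = 6.732 mg/L.
Mixed L₀ = (25.9×4.64 + 2.87×191)/(28.77) = 668.3/28.77 = 23.23 mg/L.
Initial deficit D₀ = C_s − DO₀ = 8.40 − 6.732 = 1.668 mg/L.
t_c = (1/1.366) ln[(1.57/0.204)(1 − 1.668×1.366/(0.204×23.23))] = 0.7321 × ln(3.995) = 1.014 d.
D_c = (0.204/1.57) × 23.23 × e^(−0.204×1.014) = 0.1299 × 23.23 × 0.8131 = 2.454 mg/L.
Minimum DO = 8.40 − 2.454 = 5.946 mg/L.

t_c ≈ 1.01 d; minimum DO ≈ 5.95 mg/L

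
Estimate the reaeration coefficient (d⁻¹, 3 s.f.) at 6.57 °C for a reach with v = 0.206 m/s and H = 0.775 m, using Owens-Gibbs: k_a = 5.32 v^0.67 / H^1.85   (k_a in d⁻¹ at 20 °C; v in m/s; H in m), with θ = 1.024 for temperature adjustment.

k_a ≈ 2.15 d⁻¹

k_a(20) = 5.32 × 0.206^0.67 / 0.775^1.85 = 5.32 × 0.3470 / 0.6240 = 2.958 d⁻¹.
k_a(6.57) = 2.958 × 1.024^(6.57−20) = 2.958 × 0.7272 = 2.151 d⁻¹.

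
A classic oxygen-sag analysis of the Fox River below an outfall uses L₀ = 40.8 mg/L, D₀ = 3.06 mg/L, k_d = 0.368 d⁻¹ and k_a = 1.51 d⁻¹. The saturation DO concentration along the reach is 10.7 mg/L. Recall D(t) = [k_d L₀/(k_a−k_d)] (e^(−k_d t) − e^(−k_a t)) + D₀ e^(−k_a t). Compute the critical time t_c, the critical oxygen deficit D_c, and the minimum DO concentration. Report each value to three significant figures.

t_c = [1/(k_a−k_d)] ln[(k_a/k_d)(1 − D₀(k_a−k_d)/(k_d L₀))]
= [1/(1.51−0.368)] ln[(1.51/0.368)(1 − 3.06×1.142/(0.368×40.8))]
= (1/1.142) ln[4.103 × 0.7673] = 0.8757 × ln(3.148) = 0.8757 × 1.147 = 1.004 d.
L(t_c) = L₀ e^(−k_d t_c) = 40.8 × 0.6910 = 28.19 mg/L, and at the critical point k_a D_c = k_d L, so D_c = (0.368/1.51) × 28.19 = 6.871 mg/L.
Minimum DO = C_s − D_c = 10.7 − 6.871 = 3.829 mg/L.

t_c ≈ 1.00 d; D_c ≈ 6.87 mg/L; min DO ≈ 3.83 mg/L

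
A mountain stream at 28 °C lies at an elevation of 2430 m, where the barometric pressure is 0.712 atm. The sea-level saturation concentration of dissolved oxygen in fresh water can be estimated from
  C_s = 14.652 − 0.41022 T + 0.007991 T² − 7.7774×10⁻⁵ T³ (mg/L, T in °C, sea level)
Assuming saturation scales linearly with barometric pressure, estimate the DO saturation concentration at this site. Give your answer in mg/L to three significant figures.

C_s ≈ 5.50 mg/L

At sea level: C_s = 14.652 − 0.41022×28 + 0.007991×28² − 7.7774×10⁻⁵×28³ = 7.723 mg/L.
Pressure correction: C_s' = 7.723 × 0.712 = 5.499 mg/L.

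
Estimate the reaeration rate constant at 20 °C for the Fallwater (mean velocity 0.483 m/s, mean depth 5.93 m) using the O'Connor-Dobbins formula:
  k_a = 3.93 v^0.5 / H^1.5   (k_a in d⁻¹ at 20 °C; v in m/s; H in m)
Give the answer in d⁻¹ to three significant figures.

k_a ≈ 0.189 d⁻¹

k_a = 3.93 × 0.483^0.5 / 5.93^1.5 = 3.93 × 0.6950 / 14.44 = 0.1891 d⁻¹.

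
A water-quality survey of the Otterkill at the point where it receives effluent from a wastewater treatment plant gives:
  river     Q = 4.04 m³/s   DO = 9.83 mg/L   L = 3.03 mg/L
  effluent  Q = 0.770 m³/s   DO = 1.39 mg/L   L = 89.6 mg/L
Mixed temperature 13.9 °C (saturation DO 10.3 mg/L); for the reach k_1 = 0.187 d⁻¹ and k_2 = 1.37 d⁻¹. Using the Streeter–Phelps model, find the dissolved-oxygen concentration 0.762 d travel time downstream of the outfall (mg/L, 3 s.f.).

Mixed DO = (4.04×9.83 + 0.770×1.39)/(4.04+0.770) = 40.78/4.810 = 8.479 mg/L.
Mixed L₀ = (4.04×3.03 + 0.770×89.6)/(4.810) = 81.23/4.810 = 16.89 mg/L.
Initial deficit D₀ = C_s − DO₀ = 10.3 − 8.479 = 1.821 mg/L.
D(0.762) = [0.187×16.89/(1.37−0.187)](e^(−0.187×0.762) − e^(−1.37×0.762)) + 1.821 e^(−1.37×0.762)
= 2.670 × (0.8672 − 0.3521) + 1.821 × 0.3521 = 2.016 mg/L.
DO = 10.3 − 2.016 = 8.284 mg/L.

DO ≈ 8.28 mg/L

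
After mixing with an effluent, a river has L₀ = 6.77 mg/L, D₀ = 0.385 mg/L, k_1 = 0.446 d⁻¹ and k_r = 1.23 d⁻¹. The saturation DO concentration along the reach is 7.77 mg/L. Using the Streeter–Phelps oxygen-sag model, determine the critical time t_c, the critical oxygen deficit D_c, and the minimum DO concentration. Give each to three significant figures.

t_c ≈ 1.16 d; D_c ≈ 1.46 mg/L; min DO ≈ 6.31 mg/L

At the critical point dD/dt = 0, so k_1 L₀ e^(−k_1 t) = k_r D. Substituting D(t) from the Streeter–Phelps equation and solving for t gives
t_c = ln[(k_r/k_1)(1 − D₀(k_r−k_1)/(k_1 L₀))] / (k_r−k_1).
Here k_r−k_1 = 0.7840 d⁻¹ and 1 − D₀(k_r−k_1)/(k_1 L₀) = 1 − 0.385×0.7840/(0.446×6.77) = 0.9000, so
t_c = ln(2.758 × 0.9000) / 0.7840 = 0.9091 / 0.7840 = 1.160 d.
D_c = (k_1/k_r) L₀ e^(−k_1 t_c) = (0.446/1.23) × 6.77 × e^(−0.446×1.160) = 0.3626 × 6.77 × 0.5962 = 1.464 mg/L.
Minimum DO = C_s − D_c = 7.77 − 1.464 = 6.306 mg/L.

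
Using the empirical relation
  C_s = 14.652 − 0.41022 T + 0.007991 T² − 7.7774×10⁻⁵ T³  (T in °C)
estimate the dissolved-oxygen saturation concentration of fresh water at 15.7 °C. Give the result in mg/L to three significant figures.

C_s = 14.652 − 0.41022×15.7 + 0.007991×15.7² − 7.7774×10⁻⁵×15.7³ = 9.880 mg/L.

C_s ≈ 9.88 mg/L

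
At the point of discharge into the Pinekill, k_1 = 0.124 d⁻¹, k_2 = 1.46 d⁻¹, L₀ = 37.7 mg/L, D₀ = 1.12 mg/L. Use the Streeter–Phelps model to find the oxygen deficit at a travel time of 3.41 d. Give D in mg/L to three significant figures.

D ≈ 2.28 mg/L

k_1 L₀/(k_2−k_1) = 0.124×37.7/(1.46−0.124) = 4.675/1.336 = 3.499 mg/L.
e^(−k_1 t) = e^(−0.124×3.410) = 0.6552; e^(−k_2 t) = e^(−1.46×3.410) = 0.006884.
D = 3.499 × (0.6552 − 0.006884) + 1.12 × 0.006884 = 2.268 + 0.007710 = 2.276 mg/L.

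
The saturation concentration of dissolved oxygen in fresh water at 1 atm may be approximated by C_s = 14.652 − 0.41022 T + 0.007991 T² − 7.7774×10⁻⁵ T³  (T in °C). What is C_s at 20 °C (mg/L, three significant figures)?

C_s ≈ 9.02 mg/L

C_s = 14.652 − 0.41022×20 + 0.007991×20² − 7.7774×10⁻⁵×20³ = 9.022 mg/L.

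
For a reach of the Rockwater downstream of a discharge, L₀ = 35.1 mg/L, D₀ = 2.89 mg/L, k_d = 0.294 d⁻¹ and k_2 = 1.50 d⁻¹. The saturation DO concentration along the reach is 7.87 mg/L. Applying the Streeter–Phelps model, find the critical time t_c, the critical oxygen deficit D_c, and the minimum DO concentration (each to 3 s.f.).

With k_2/k_d = 5.102 and 1 − D₀(k_2−k_d)/(k_d L₀) = 0.6623,
t_c = ln(5.102 × 0.6623) / (1.50 − 0.294) = ln(3.379) / 1.206 = 1.218/1.206 = 1.010 d.
D_c = (k_d/k_2) L₀ e^(−k_d t_c) = (0.294/1.50) × 35.1 × e^(−0.294×1.010) = 0.1960 × 35.1 × 0.7432 = 5.113 mg/L.
Minimum DO = C_s − D_c = 7.87 − 5.113 = 2.757 mg/L.

t_c ≈ 1.01 d; D_c ≈ 5.11 mg/L; min DO ≈ 2.76 mg/L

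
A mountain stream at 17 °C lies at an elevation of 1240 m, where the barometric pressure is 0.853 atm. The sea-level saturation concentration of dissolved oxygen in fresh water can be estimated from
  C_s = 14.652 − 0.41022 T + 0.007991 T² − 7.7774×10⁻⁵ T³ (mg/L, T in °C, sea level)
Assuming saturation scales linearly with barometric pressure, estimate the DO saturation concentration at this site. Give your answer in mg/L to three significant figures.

C_s ≈ 8.19 mg/L

At sea level: C_s = 14.652 − 0.41022×17 + 0.007991×17² − 7.7774×10⁻⁵×17³ = 9.606 mg/L.
Pressure correction: C_s' = 9.606 × 0.853 = 8.194 mg/L.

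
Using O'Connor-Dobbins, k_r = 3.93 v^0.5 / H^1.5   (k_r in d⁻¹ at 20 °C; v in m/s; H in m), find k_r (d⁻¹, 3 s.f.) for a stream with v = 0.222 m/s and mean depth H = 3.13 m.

k_r = 3.93 × 0.222^0.5 / 3.13^1.5 = 3.93 × 0.4712 / 5.538 = 0.3344 d⁻¹.

k_r ≈ 0.334 d⁻¹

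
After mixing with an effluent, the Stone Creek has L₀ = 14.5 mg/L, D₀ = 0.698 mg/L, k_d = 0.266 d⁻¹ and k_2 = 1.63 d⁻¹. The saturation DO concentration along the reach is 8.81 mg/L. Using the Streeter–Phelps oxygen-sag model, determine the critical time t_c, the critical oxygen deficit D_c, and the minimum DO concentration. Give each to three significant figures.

With k_2/k_d = 6.128 and 1 − D₀(k_2−k_d)/(k_d L₀) = 0.7532,
t_c = ln(6.128 × 0.7532) / (1.63 − 0.266) = ln(4.615) / 1.364 = 1.529/1.364 = 1.121 d.
D_c = (k_d/k_2) L₀ e^(−k_d t_c) = (0.266/1.63) × 14.5 × e^(−0.266×1.121) = 0.1632 × 14.5 × 0.7421 = 1.756 mg/L.
Minimum DO = C_s − D_c = 8.81 − 1.756 = 7.054 mg/L.

t_c ≈ 1.12 d; D_c ≈ 1.76 mg/L; min DO ≈ 7.05 mg/L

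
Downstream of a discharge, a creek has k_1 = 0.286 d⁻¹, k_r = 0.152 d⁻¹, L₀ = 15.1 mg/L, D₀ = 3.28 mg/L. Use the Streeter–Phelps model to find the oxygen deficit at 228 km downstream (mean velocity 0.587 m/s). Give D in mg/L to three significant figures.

Travel time t = x/v = 228 km / (0.587 m/s) = 228000 m / 0.587 m/s = 388400 s = 4.496 d.
k_1 L₀/(k_r−k_1) = 0.286×15.1/(0.152−0.286) = 4.319/-0.1340 = -32.23 mg/L.
e^(−k_1 t) = e^(−0.286×4.496) = 0.2764; e^(−k_r t) = e^(−0.152×4.496) = 0.5049.
D = -32.23 × (0.2764 − 0.5049) + 3.28 × 0.5049 = 7.364 + 1.656 = 9.020 mg/L.

D ≈ 9.02 mg/L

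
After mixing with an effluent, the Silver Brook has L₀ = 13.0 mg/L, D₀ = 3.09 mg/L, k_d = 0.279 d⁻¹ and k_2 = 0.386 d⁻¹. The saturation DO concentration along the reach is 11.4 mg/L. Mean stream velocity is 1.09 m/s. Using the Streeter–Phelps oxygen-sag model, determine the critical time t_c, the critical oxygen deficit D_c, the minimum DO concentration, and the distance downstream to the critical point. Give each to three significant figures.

At the critical point dD/dt = 0, so k_d L₀ e^(−k_d t) = k_2 D. Substituting D(t) from the Streeter–Phelps equation and solving for t gives
t_c = ln[(k_2/k_d)(1 − D₀(k_2−k_d)/(k_d L₀))] / (k_2−k_d).
Here k_2−k_d = 0.1070 d⁻¹ and 1 − D₀(k_2−k_d)/(k_d L₀) = 1 − 3.09×0.1070/(0.279×13.0) = 0.9088, so
t_c = ln(1.384 × 0.9088) / 0.1070 = 0.2290 / 0.1070 = 2.141 d.
D_c = (k_d/k_2) L₀ e^(−k_d t_c) = (0.279/0.386) × 13.0 × e^(−0.279×2.141) = 0.7228 × 13.0 × 0.5503 = 5.171 mg/L.
Minimum DO = C_s − D_c = 11.4 − 5.171 = 6.229 mg/L.
x_c = v t_c = 1.09 m/s × 2.141 d × 86400 s/d = 201600 m ≈ 202 km.

t_c ≈ 2.14 d; D_c ≈ 5.17 mg/L; min DO ≈ 6.23 mg/L; x_c ≈ 202 km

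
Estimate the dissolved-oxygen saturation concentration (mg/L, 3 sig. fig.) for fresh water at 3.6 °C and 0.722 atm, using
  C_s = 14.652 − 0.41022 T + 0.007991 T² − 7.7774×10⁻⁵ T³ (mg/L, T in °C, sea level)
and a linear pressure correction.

C_s ≈ 9.58 mg/L

At sea level: C_s = 14.652 − 0.41022×3.6 + 0.007991×3.6² − 7.7774×10⁻⁵×3.6³ = 13.28 mg/L.
Pressure correction: C_s' = 13.28 × 0.722 = 9.585 mg/L.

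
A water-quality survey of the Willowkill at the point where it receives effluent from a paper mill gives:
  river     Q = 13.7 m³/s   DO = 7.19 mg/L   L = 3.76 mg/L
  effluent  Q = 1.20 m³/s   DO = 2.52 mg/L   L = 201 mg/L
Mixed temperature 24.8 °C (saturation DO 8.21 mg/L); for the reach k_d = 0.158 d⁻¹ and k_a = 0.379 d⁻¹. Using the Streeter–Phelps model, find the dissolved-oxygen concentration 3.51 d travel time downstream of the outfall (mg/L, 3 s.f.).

DO ≈ 3.49 mg/L

Mixed DO = (13.7×7.19 + 1.20×2.52)/(13.7+1.20) = 101.5/14.90 = 6.814 mg/L.
Mixed L₀ = (13.7×3.76 + 1.20×201)/(14.90) = 292.7/14.90 = 19.65 mg/L.
Initial deficit D₀ = C_s − DO₀ = 8.21 − 6.814 = 1.396 mg/L.
D(3.51) = [0.158×19.65/(0.379−0.158)](e^(−0.158×3.51) − e^(−0.379×3.51)) + 1.396 e^(−0.379×3.51)
= 14.04 × (0.5743 − 0.2644) + 1.396 × 0.2644 = 4.722 mg/L.
DO = 8.21 − 4.722 = 3.488 mg/L.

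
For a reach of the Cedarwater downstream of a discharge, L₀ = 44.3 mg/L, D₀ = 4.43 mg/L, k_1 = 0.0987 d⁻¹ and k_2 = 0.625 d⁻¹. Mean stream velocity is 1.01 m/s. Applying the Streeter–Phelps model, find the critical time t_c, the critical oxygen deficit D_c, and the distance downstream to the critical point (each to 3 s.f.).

t_c ≈ 2.06 d; D_c ≈ 5.71 mg/L; x_c ≈ 180 km

t_c = [1/(k_2−k_1)] ln[(k_2/k_1)(1 − D₀(k_2−k_1)/(k_1 L₀))]
= [1/(0.625−0.0987)] ln[(0.625/0.0987)(1 − 4.43×0.5263/(0.0987×44.3))]
= (1/0.5263) ln[6.332 × 0.4668] = 1.900 × ln(2.956) = 1.900 × 1.084 = 2.059 d.
D_c = (k_1/k_2) L₀ e^(−k_1 t_c) = (0.0987/0.625) × 44.3 × e^(−0.0987×2.059) = 0.1579 × 44.3 × 0.8161 = 5.709 mg/L.
x_c = v t_c = 1.01 m/s × 2.059 d × 86400 s/d = 179700 m ≈ 180 km.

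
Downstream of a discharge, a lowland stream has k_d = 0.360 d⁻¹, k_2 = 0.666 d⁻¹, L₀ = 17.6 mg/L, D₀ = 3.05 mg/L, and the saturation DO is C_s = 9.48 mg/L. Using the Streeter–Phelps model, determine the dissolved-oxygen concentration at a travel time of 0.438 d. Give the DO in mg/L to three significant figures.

k_d L₀/(k_2−k_d) = 0.360×17.6/(0.666−0.360) = 6.336/0.3060 = 20.71 mg/L.
e^(−k_d t) = e^(−0.360×0.4380) = 0.8541; e^(−k_2 t) = e^(−0.666×0.4380) = 0.7470.
D = 20.71 × (0.8541 − 0.7470) + 3.05 × 0.7470 = 2.218 + 2.278 = 4.497 mg/L.
DO = C_s − D = 9.48 − 4.497 = 4.983 mg/L.

DO ≈ 4.98 mg/L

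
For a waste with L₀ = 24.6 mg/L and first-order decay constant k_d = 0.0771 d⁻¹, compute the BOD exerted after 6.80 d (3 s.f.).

y_t = L₀(1 − e^(−k_d t)) = 24.6 × (1 − e^(−0.0771×6.80))
= 24.6 × (1 − 0.5920) = 24.6 × 0.4080 = 10.04 mg/L.

y ≈ 10.0 mg/L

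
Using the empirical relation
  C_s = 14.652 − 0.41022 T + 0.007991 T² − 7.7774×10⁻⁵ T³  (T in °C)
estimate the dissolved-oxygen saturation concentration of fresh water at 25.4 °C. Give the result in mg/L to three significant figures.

C_s ≈ 8.11 mg/L

C_s = 14.652 − 0.41022×25.4 + 0.007991×25.4² − 7.7774×10⁻⁵×25.4³ = 8.113 mg/L.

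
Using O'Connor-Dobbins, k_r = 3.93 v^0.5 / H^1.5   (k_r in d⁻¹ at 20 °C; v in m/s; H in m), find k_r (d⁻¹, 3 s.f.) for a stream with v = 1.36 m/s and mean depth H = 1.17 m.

k_r ≈ 3.62 d⁻¹

k_r = 3.93 × 1.36^0.5 / 1.17^1.5 = 3.93 × 1.166 / 1.266 = 3.621 d⁻¹.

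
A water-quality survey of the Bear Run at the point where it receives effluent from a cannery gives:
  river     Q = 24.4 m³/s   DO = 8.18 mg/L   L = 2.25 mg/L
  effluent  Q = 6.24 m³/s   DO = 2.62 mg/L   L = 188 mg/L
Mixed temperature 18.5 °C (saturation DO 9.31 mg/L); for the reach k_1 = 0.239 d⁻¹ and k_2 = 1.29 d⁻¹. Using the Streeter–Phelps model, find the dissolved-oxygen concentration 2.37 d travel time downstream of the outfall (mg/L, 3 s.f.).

DO ≈ 4.46 mg/L

Mixed DO = (24.4×8.18 + 6.24×2.62)/(24.4+6.24) = 215.9/30.64 = 7.048 mg/L.
Mixed L₀ = (24.4×2.25 + 6.24×188)/(30.64) = 1228/30.64 = 40.08 mg/L.
Initial deficit D₀ = C_s − DO₀ = 9.31 − 7.048 = 2.262 mg/L.
D(2.37) = [0.239×40.08/(1.29−0.239)](e^(−0.239×2.37) − e^(−1.29×2.37)) + 2.262 e^(−1.29×2.37)
= 9.114 × (0.5675 − 0.04701) + 2.262 × 0.04701 = 4.851 mg/L.
DO = 9.31 − 4.851 = 4.459 mg/L.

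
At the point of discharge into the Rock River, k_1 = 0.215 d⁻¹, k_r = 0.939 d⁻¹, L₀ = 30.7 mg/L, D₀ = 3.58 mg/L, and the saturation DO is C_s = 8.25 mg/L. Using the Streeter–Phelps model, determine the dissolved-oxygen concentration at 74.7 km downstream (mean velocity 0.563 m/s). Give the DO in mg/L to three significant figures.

Travel time t = x/v = 74.7 km / (0.563 m/s) = 74700 m / 0.563 m/s = 132700 s = 1.536 d.
k_1 L₀/(k_r−k_1) = 0.215×30.7/(0.939−0.215) = 6.600/0.7240 = 9.117 mg/L.
e^(−k_1 t) = e^(−0.215×1.536) = 0.7188; e^(−k_r t) = e^(−0.939×1.536) = 0.2365.
D = 9.117 × (0.7188 − 0.2365) + 3.58 × 0.2365 = 4.397 + 0.8465 = 5.244 mg/L.
DO = C_s − D = 8.25 − 5.244 = 3.006 mg/L.

DO ≈ 3.01 mg/L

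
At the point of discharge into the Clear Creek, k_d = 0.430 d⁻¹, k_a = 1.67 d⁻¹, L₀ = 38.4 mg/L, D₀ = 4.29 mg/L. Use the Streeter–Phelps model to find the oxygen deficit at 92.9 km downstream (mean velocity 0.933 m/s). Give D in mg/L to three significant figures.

Travel time t = x/v = 92.9 km / (0.933 m/s) = 92900 m / 0.933 m/s = 99570 s = 1.152 d.
k_d L₀/(k_a−k_d) = 0.430×38.4/(1.67−0.430) = 16.51/1.240 = 13.32 mg/L.
e^(−k_d t) = e^(−0.430×1.152) = 0.6092; e^(−k_a t) = e^(−1.67×1.152) = 0.1459.
D = 13.32 × (0.6092 − 0.1459) + 4.29 × 0.1459 = 6.169 + 0.6261 = 6.795 mg/L.

D ≈ 6.80 mg/L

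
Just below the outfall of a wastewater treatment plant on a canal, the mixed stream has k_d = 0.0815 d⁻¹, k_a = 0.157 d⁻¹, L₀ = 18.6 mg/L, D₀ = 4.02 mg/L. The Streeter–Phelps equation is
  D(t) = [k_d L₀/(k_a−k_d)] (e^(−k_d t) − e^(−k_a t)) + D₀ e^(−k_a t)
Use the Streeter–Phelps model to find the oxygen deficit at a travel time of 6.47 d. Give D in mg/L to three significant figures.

k_d L₀/(k_a−k_d) = 0.0815×18.6/(0.157−0.0815) = 1.516/0.07550 = 20.08 mg/L.
e^(−k_d t) = e^(−0.0815×6.470) = 0.5902; e^(−k_a t) = e^(−0.157×6.470) = 0.3621.
D = 20.08 × (0.5902 − 0.3621) + 4.02 × 0.3621 = 4.579 + 1.456 = 6.035 mg/L.

D ≈ 6.04 mg/L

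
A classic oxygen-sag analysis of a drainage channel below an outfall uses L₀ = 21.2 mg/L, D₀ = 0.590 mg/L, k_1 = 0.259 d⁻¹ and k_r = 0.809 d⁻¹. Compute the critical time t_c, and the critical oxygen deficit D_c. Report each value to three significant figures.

With k_r/k_1 = 3.124 and 1 − D₀(k_r−k_1)/(k_1 L₀) = 0.9409,
t_c = ln(3.124 × 0.9409) / (0.809 − 0.259) = ln(2.939) / 0.5500 = 1.078/0.5500 = 1.960 d.
D_c = (k_1/k_r) L₀ e^(−k_1 t_c) = (0.259/0.809) × 21.2 × e^(−0.259×1.960) = 0.3201 × 21.2 × 0.6019 = 4.085 mg/L.

t_c ≈ 1.96 d; D_c ≈ 4.09 mg/L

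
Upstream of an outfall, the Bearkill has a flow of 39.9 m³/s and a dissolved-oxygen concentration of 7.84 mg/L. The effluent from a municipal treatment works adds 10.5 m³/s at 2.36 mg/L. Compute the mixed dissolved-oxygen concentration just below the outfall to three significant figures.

6.70 mg/L

Flow-weighted mixing: C = (Q_r C_r + Q_w C_w)/(Q_r + Q_w)
= (39.9×7.84 + 10.5×2.36)/(39.9 + 10.5) = 337.6/50.40 = 6.698 mg/L.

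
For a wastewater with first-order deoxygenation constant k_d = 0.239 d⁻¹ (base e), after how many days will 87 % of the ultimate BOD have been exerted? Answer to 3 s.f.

t ≈ 8.54 d

y/L₀ = 1 − e^(−k_d t) = 0.87 ⇒ e^(−k_d t) = 0.130
t = −ln(0.130) / 0.239 = 2.040 / 0.239 = 8.536 d.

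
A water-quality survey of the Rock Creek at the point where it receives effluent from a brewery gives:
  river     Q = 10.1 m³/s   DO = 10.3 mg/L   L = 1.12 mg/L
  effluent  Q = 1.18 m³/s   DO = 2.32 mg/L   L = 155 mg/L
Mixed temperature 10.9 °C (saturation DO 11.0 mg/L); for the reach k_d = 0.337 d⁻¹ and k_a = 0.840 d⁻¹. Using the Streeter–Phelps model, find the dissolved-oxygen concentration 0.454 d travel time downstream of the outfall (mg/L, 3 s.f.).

Mixed DO = (10.1×10.3 + 1.18×2.32)/(10.1+1.18) = 106.8/11.28 = 9.465 mg/L.
Mixed L₀ = (10.1×1.12 + 1.18×155)/(11.28) = 194.2/11.28 = 17.22 mg/L.
Initial deficit D₀ = C_s − DO₀ = 11.0 − 9.465 = 1.535 mg/L.
D(0.454) = [0.337×17.22/(0.840−0.337)](e^(−0.337×0.454) − e^(−0.840×0.454)) + 1.535 e^(−0.840×0.454)
= 11.54 × (0.8581 − 0.6829) + 1.535 × 0.6829 = 3.069 mg/L.
DO = 11.0 − 3.069 = 7.931 mg/L.

DO ≈ 7.93 mg/L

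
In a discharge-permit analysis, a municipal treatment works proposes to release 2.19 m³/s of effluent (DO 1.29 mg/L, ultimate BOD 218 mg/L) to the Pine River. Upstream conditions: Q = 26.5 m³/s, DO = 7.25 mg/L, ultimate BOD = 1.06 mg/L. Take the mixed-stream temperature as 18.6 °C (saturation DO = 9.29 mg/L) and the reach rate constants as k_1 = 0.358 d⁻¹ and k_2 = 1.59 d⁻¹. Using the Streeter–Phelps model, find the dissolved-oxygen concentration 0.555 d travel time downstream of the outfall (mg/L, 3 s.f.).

DO ≈ 6.18 mg/L

Mixed DO = (26.5×7.25 + 2.19×1.29)/(26.5+2.19) = 195.0/28.69 = 6.795 mg/L.
Mixed L₀ = (26.5×1.06 + 2.19×218)/(28.69) = 505.5/28.69 = 17.62 mg/L.
Initial deficit D₀ = C_s − DO₀ = 9.29 − 6.795 = 2.495 mg/L.
D(0.555) = [0.358×17.62/(1.59−0.358)](e^(−0.358×0.555) − e^(−1.59×0.555)) + 2.495 e^(−1.59×0.555)
= 5.120 × (0.8198 − 0.4138) + 2.495 × 0.4138 = 3.111 mg/L.
DO = 9.29 − 3.111 = 6.179 mg/L.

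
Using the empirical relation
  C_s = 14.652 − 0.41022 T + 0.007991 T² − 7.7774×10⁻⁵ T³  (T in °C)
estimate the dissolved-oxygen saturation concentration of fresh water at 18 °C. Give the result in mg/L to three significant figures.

C_s ≈ 9.40 mg/L

C_s = 14.652 − 0.41022×18 + 0.007991×18² − 7.7774×10⁻⁵×18³ = 9.404 mg/L.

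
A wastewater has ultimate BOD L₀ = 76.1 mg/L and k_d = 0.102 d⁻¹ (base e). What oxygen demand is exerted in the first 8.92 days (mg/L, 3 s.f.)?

y ≈ 45.5 mg/L

y_t = L₀(1 − e^(−k_d t)) = 76.1 × (1 − e^(−0.102×8.92))
= 76.1 × (1 − 0.4026) = 76.1 × 0.5974 = 45.46 mg/L.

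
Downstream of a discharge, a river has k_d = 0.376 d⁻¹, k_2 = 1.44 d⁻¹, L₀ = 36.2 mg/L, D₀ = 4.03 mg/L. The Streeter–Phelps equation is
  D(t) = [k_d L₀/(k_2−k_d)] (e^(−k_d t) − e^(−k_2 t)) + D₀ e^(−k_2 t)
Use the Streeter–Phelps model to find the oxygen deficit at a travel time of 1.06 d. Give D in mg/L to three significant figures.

k_d L₀/(k_2−k_d) = 0.376×36.2/(1.44−0.376) = 13.61/1.064 = 12.79 mg/L.
e^(−k_d t) = e^(−0.376×1.060) = 0.6713; e^(−k_2 t) = e^(−1.44×1.060) = 0.2173.
D = 12.79 × (0.6713 − 0.2173) + 4.03 × 0.2173 = 5.807 + 0.8758 = 6.683 mg/L.

D ≈ 6.68 mg/L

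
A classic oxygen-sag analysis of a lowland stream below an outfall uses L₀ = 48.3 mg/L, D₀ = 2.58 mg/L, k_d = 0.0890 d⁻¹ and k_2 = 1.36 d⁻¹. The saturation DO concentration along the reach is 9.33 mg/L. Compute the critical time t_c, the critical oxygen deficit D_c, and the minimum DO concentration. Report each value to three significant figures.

t_c ≈ 1.01 d; D_c ≈ 2.89 mg/L; min DO ≈ 6.44 mg/L

t_c = [1/(k_2−k_d)] ln[(k_2/k_d)(1 − D₀(k_2−k_d)/(k_d L₀))]
= [1/(1.36−0.0890)] ln[(1.36/0.0890)(1 − 2.58×1.271/(0.0890×48.3))]
= (1/1.271) ln[15.28 × 0.2372] = 0.7868 × ln(3.624) = 0.7868 × 1.288 = 1.013 d.
D_c = (k_d/k_2) L₀ e^(−k_d t_c) = (0.0890/1.36) × 48.3 × e^(−0.0890×1.013) = 0.06544 × 48.3 × 0.9138 = 2.888 mg/L.
Minimum DO = C_s − D_c = 9.33 − 2.888 = 6.442 mg/L.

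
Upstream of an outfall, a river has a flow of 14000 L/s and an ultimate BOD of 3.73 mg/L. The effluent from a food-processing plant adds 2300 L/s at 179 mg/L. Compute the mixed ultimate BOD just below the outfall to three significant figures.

28.5 mg/L

Flow-weighted mixing: C = (Q_r C_r + Q_w C_w)/(Q_r + Q_w)
= (14000×3.73 + 2300×179)/(14000 + 2300) = 463900/16300 = 28.46 mg/L.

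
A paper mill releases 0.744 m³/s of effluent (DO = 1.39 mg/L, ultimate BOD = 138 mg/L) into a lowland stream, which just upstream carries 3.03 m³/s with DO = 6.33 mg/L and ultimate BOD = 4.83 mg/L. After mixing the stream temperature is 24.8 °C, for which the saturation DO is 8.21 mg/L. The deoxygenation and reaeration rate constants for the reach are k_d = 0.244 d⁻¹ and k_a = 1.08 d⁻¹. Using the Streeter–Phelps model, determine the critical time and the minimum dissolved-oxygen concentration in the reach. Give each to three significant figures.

Mixed DO = (3.03×6.33 + 0.744×1.39)/(3.03+0.744) = 20.21/3.774 = 5.356 mg/L.
Mixed L₀ = (3.03×4.83 + 0.744×138)/(3.774) = 117.3/3.774 = 31.08 mg/L.
Initial deficit D₀ = C_s − DO₀ = 8.21 − 5.356 = 2.854 mg/L.
t_c = (1/0.8360) ln[(1.08/0.244)(1 − 2.854×0.8360/(0.244×31.08))] = 1.196 × ln(3.034) = 1.328 d.
D_c = (0.244/1.08) × 31.08 × e^(−0.244×1.328) = 0.2259 × 31.08 × 0.7233 = 5.079 mg/L.
Minimum DO = 8.21 − 5.079 = 3.131 mg/L.

t_c ≈ 1.33 d; minimum DO ≈ 3.13 mg/L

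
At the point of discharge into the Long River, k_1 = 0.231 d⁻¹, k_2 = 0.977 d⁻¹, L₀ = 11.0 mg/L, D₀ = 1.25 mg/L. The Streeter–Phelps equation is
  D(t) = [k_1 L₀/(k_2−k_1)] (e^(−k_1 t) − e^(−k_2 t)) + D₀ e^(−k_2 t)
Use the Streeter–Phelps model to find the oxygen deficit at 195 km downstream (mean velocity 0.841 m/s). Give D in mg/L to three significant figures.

D ≈ 1.68 mg/L

Travel time t = x/v = 195 km / (0.841 m/s) = 195000 m / 0.841 m/s = 231900 s = 2.684 d.
k_1 L₀/(k_2−k_1) = 0.231×11.0/(0.977−0.231) = 2.541/0.7460 = 3.406 mg/L.
e^(−k_1 t) = e^(−0.231×2.684) = 0.5380; e^(−k_2 t) = e^(−0.977×2.684) = 0.07266.
D = 3.406 × (0.5380 − 0.07266) + 1.25 × 0.07266 = 1.585 + 0.09083 = 1.676 mg/L.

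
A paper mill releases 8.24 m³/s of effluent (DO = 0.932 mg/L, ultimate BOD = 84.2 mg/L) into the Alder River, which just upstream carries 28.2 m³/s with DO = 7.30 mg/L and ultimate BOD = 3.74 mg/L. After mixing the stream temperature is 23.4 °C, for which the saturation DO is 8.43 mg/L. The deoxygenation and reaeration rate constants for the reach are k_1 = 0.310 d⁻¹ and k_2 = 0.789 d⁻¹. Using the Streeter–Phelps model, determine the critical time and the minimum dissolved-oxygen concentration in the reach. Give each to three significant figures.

Mixed DO = (28.2×7.30 + 8.24×0.932)/(28.2+8.24) = 213.5/36.44 = 5.860 mg/L.
Mixed L₀ = (28.2×3.74 + 8.24×84.2)/(36.44) = 799.3/36.44 = 21.93 mg/L.
Initial deficit D₀ = C_s − DO₀ = 8.43 − 5.860 = 2.570 mg/L.
t_c = (1/0.4790) ln[(0.789/0.310)(1 − 2.570×0.4790/(0.310×21.93))] = 2.088 × ln(2.084) = 1.533 d.
D_c = (0.310/0.789) × 21.93 × e^(−0.310×1.533) = 0.3929 × 21.93 × 0.6217 = 5.358 mg/L.
Minimum DO = 8.43 − 5.358 = 3.072 mg/L.

t_c ≈ 1.53 d; minimum DO ≈ 3.07 mg/L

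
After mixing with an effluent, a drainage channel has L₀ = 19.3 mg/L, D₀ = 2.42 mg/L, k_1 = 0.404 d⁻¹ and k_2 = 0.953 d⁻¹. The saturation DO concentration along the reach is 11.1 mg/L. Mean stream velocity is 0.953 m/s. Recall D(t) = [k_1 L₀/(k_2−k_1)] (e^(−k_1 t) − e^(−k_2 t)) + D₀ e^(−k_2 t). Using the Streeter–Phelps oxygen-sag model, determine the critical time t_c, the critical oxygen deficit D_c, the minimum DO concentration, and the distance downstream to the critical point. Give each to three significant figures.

With k_2/k_1 = 2.359 and 1 − D₀(k_2−k_1)/(k_1 L₀) = 0.8296,
t_c = ln(2.359 × 0.8296) / (0.953 − 0.404) = ln(1.957) / 0.5490 = 0.6714/0.5490 = 1.223 d.
L(t_c) = L₀ e^(−k_1 t_c) = 19.3 × 0.6101 = 11.78 mg/L, and at the critical point k_2 D_c = k_1 L, so D_c = (0.404/0.953) × 11.78 = 4.992 mg/L.
Minimum DO = C_s − D_c = 11.1 − 4.992 = 6.108 mg/L.
x_c = v t_c = 0.953 m/s × 1.223 d × 86400 s/d = 100700 m ≈ 101 km.

t_c ≈ 1.22 d; D_c ≈ 4.99 mg/L; min DO ≈ 6.11 mg/L; x_c ≈ 101 km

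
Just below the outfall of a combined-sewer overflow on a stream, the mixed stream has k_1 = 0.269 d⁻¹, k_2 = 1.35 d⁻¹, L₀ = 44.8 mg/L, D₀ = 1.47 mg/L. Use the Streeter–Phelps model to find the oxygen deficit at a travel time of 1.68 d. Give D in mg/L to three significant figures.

k_1 L₀/(k_2−k_1) = 0.269×44.8/(1.35−0.269) = 12.05/1.081 = 11.15 mg/L.
e^(−k_1 t) = e^(−0.269×1.680) = 0.6364; e^(−k_2 t) = e^(−1.35×1.680) = 0.1035.
D = 11.15 × (0.6364 − 0.1035) + 1.47 × 0.1035 = 5.941 + 0.1522 = 6.093 mg/L.

D ≈ 6.09 mg/L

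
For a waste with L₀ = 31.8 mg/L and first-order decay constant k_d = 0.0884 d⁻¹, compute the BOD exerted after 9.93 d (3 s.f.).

y ≈ 18.6 mg/L

y_t = L₀(1 − e^(−k_d t)) = 31.8 × (1 − e^(−0.0884×9.93))
= 31.8 × (1 − 0.4157) = 31.8 × 0.5843 = 18.58 mg/L.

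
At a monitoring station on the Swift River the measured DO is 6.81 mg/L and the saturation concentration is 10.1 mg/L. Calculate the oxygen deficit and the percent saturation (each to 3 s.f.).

D = C_s − C = 10.1 − 6.81 = 3.29 mg/L.
% saturation = 6.81/10.1 × 100 = 67.4 %.

D ≈ 3.29 mg/L; 67.4 % saturation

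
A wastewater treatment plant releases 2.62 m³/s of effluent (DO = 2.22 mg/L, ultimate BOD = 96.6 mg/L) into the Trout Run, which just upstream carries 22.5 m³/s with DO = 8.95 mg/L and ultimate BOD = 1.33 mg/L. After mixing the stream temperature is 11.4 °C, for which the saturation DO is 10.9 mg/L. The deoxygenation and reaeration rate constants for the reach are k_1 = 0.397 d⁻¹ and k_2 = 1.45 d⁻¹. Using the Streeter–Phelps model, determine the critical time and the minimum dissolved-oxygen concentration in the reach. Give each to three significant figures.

t_c ≈ 0.300 d; minimum DO ≈ 8.16 mg/L

Mixed DO = (22.5×8.95 + 2.62×2.22)/(22.5+2.62) = 207.2/25.12 = 8.248 mg/L.
Mixed L₀ = (22.5×1.33 + 2.62×96.6)/(25.12) = 283.0/25.12 = 11.27 mg/L.
Initial deficit D₀ = C_s − DO₀ = 10.9 − 8.248 = 2.652 mg/L.
t_c = (1/1.053) ln[(1.45/0.397)(1 − 2.652×1.053/(0.397×11.27))] = 0.9497 × ln(1.372) = 0.3004 d.
D_c = (0.397/1.45) × 11.27 × e^(−0.397×0.3004) = 0.2738 × 11.27 × 0.8876 = 2.738 mg/L.
Minimum DO = 10.9 − 2.738 = 8.162 mg/L.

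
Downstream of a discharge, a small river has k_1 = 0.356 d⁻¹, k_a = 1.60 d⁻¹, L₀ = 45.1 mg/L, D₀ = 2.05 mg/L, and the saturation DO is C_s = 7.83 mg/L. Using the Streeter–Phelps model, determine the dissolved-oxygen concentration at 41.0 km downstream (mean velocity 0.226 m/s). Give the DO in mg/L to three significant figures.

Travel time t = x/v = 41.0 km / (0.226 m/s) = 41000 m / 0.226 m/s = 181400 s = 2.100 d.
k_1 L₀/(k_a−k_1) = 0.356×45.1/(1.60−0.356) = 16.06/1.244 = 12.91 mg/L.
e^(−k_1 t) = e^(−0.356×2.100) = 0.4735; e^(−k_a t) = e^(−1.60×2.100) = 0.03475.
D = 12.91 × (0.4735 − 0.03475) + 2.05 × 0.03475 = 5.663 + 0.07124 = 5.735 mg/L.
DO = C_s − D = 7.83 − 5.735 = 2.095 mg/L.

DO ≈ 2.10 mg/L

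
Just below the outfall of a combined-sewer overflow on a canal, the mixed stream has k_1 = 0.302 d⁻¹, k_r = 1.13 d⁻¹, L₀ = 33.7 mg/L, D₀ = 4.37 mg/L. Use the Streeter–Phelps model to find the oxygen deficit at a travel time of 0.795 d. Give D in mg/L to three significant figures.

k_1 L₀/(k_r−k_1) = 0.302×33.7/(1.13−0.302) = 10.18/0.8280 = 12.29 mg/L.
e^(−k_1 t) = e^(−0.302×0.7950) = 0.7866; e^(−k_r t) = e^(−1.13×0.7950) = 0.4072.
D = 12.29 × (0.7866 − 0.4072) + 4.37 × 0.4072 = 4.662 + 1.780 = 6.442 mg/L.

D ≈ 6.44 mg/L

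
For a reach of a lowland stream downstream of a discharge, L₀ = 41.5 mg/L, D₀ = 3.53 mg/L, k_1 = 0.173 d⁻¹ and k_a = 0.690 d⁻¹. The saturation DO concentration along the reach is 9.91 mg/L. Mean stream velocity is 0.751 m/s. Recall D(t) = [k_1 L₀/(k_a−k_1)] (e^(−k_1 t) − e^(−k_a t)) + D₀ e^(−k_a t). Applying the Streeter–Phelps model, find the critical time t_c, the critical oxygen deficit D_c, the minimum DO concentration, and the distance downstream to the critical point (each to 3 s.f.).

t_c ≈ 2.11 d; D_c ≈ 7.22 mg/L; min DO ≈ 2.69 mg/L; x_c ≈ 137 km

With k_a/k_1 = 3.988 and 1 − D₀(k_a−k_1)/(k_1 L₀) = 0.7458,
t_c = ln(3.988 × 0.7458) / (0.690 − 0.173) = ln(2.975) / 0.5170 = 1.090/0.5170 = 2.109 d.
D_c = (k_1/k_a) L₀ e^(−k_1 t_c) = (0.173/0.690) × 41.5 × e^(−0.173×2.109) = 0.2507 × 41.5 × 0.6944 = 7.225 mg/L.
Minimum DO = C_s − D_c = 9.91 − 7.225 = 2.685 mg/L.
x_c = v t_c = 0.751 m/s × 2.109 d × 86400 s/d = 136800 m ≈ 137 km.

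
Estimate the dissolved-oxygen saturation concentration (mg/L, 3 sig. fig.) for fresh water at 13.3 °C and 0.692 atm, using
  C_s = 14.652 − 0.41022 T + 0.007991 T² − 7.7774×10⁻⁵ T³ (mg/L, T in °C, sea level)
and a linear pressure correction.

C_s ≈ 7.22 mg/L

At sea level: C_s = 14.652 − 0.41022×13.3 + 0.007991×13.3² − 7.7774×10⁻⁵×13.3³ = 10.43 mg/L.
Pressure correction: C_s' = 10.43 × 0.692 = 7.215 mg/L.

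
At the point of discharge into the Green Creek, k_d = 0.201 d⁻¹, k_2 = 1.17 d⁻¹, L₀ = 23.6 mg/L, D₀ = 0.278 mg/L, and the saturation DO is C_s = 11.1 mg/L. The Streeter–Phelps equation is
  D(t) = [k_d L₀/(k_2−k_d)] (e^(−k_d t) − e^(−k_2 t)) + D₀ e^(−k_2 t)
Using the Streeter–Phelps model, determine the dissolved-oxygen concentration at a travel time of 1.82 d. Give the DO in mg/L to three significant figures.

k_d L₀/(k_2−k_d) = 0.201×23.6/(1.17−0.201) = 4.744/0.9690 = 4.895 mg/L.
e^(−k_d t) = e^(−0.201×1.820) = 0.6936; e^(−k_2 t) = e^(−1.17×1.820) = 0.1189.
D = 4.895 × (0.6936 − 0.1189) + 0.278 × 0.1189 = 2.813 + 0.03306 = 2.847 mg/L.
DO = C_s − D = 11.1 − 2.847 = 8.253 mg/L.

DO ≈ 8.25 mg/L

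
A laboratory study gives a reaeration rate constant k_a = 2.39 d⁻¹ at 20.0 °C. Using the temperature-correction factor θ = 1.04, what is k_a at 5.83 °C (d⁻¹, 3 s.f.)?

k_a(T₂) = k_a(T₁) · θ^(T₂−T₁) = 2.39 × 1.04^(5.83−20.0)
= 2.39 × 1.04^-14.2 = 2.39 × 0.5736 = 1.371 d⁻¹.

k_a ≈ 1.37 d⁻¹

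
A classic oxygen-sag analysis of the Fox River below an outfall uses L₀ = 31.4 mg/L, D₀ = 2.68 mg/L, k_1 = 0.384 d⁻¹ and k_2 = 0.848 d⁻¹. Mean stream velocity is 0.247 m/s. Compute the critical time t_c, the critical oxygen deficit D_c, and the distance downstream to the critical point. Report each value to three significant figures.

t_c ≈ 1.47 d; D_c ≈ 8.08 mg/L; x_c ≈ 31.4 km

t_c = [1/(k_2−k_1)] ln[(k_2/k_1)(1 − D₀(k_2−k_1)/(k_1 L₀))]
= [1/(0.848−0.384)] ln[(0.848/0.384)(1 − 2.68×0.4640/(0.384×31.4))]
= (1/0.4640) ln[2.208 × 0.8969] = 2.155 × ln(1.981) = 2.155 × 0.6834 = 1.473 d.
D_c = (k_1/k_2) L₀ e^(−k_1 t_c) = (0.384/0.848) × 31.4 × e^(−0.384×1.473) = 0.4528 × 31.4 × 0.5680 = 8.077 mg/L.
x_c = v t_c = 0.247 m/s × 1.473 d × 86400 s/d = 31430 m ≈ 31.4 km.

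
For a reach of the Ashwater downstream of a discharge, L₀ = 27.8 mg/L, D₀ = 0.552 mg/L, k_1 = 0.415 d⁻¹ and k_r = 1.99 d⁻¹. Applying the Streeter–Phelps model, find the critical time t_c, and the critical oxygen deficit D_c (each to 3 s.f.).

t_c ≈ 0.946 d; D_c ≈ 3.92 mg/L

t_c = [1/(k_r−k_1)] ln[(k_r/k_1)(1 − D₀(k_r−k_1)/(k_1 L₀))]
= [1/(1.99−0.415)] ln[(1.99/0.415)(1 − 0.552×1.575/(0.415×27.8))]
= (1/1.575) ln[4.795 × 0.9246] = 0.6349 × ln(4.434) = 0.6349 × 1.489 = 0.9456 d.
D_c = (k_1/k_r) L₀ e^(−k_1 t_c) = (0.415/1.99) × 27.8 × e^(−0.415×0.9456) = 0.2085 × 27.8 × 0.6754 = 3.916 mg/L.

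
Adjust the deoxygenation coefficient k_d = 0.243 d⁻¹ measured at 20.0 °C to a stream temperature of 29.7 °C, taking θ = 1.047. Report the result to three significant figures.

k_d(T₂) = k_d(T₁) · θ^(T₂−T₁) = 0.243 × 1.047^(29.7−20.0)
= 0.243 × 1.047^9.70 = 0.243 × 1.561 = 0.3794 d⁻¹.

k_d ≈ 0.379 d⁻¹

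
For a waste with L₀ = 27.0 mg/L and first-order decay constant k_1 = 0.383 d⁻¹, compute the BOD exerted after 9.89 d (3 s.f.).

y_t = L₀(1 − e^(−k_1 t)) = 27.0 × (1 − e^(−0.383×9.89))
= 27.0 × (1 − 0.02264) = 27.0 × 0.9774 = 26.39 mg/L.

y ≈ 26.4 mg/L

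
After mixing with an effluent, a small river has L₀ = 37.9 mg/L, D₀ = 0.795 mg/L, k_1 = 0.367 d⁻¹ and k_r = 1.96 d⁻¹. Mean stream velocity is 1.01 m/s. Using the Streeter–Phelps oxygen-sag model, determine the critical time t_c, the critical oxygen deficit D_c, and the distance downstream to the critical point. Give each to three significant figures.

t_c ≈ 0.992 d; D_c ≈ 4.93 mg/L; x_c ≈ 86.5 km

At the critical point dD/dt = 0, so k_1 L₀ e^(−k_1 t) = k_r D. Substituting D(t) from the Streeter–Phelps equation and solving for t gives
t_c = ln[(k_r/k_1)(1 − D₀(k_r−k_1)/(k_1 L₀))] / (k_r−k_1).
Here k_r−k_1 = 1.593 d⁻¹ and 1 − D₀(k_r−k_1)/(k_1 L₀) = 1 − 0.795×1.593/(0.367×37.9) = 0.9090, so
t_c = ln(5.341 × 0.9090) / 1.593 = 1.580 / 1.593 = 0.9918 d.
D_c = (k_1/k_r) L₀ e^(−k_1 t_c) = (0.367/1.96) × 37.9 × e^(−0.367×0.9918) = 0.1872 × 37.9 × 0.6949 = 4.931 mg/L.
x_c = v t_c = 1.01 m/s × 0.9918 d × 86400 s/d = 86540 m ≈ 86.5 km.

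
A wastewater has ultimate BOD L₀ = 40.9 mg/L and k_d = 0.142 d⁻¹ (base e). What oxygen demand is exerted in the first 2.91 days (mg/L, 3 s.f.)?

y_t = L₀(1 − e^(−k_d t)) = 40.9 × (1 − e^(−0.142×2.91))
= 40.9 × (1 − 0.6615) = 40.9 × 0.3385 = 13.84 mg/L.

y ≈ 13.8 mg/L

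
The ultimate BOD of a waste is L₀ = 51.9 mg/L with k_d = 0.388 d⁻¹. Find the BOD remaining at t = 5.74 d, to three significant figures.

L ≈ 5.60 mg/L

L_t = L₀ e^(−k_d t) = 51.9 × e^(−0.388×5.74) = 51.9 × 0.1078 = 5.597 mg/L.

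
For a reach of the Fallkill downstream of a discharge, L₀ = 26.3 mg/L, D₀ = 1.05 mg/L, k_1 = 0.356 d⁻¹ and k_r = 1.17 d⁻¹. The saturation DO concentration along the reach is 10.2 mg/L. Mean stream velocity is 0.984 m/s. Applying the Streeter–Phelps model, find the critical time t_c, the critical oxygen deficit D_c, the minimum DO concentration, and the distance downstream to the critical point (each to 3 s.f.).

t_c = [1/(k_r−k_1)] ln[(k_r/k_1)(1 − D₀(k_r−k_1)/(k_1 L₀))]
= [1/(1.17−0.356)] ln[(1.17/0.356)(1 − 1.05×0.8140/(0.356×26.3))]
= (1/0.8140) ln[3.287 × 0.9087] = 1.229 × ln(2.987) = 1.229 × 1.094 = 1.344 d.
D_c = (k_1/k_r) L₀ e^(−k_1 t_c) = (0.356/1.17) × 26.3 × e^(−0.356×1.344) = 0.3043 × 26.3 × 0.6197 = 4.959 mg/L.
Minimum DO = C_s − D_c = 10.2 − 4.959 = 5.241 mg/L.
x_c = v t_c = 0.984 m/s × 1.344 d × 86400 s/d = 114300 m ≈ 114 km.

t_c ≈ 1.34 d; D_c ≈ 4.96 mg/L; min DO ≈ 5.24 mg/L; x_c ≈ 114 km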